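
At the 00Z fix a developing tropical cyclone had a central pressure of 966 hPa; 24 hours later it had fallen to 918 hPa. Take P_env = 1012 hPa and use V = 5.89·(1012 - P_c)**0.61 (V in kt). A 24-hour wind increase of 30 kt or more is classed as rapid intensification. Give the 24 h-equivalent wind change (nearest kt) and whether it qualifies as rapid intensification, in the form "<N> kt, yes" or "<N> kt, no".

33 kt, yes

V₁: ΔP = 46, V ≈ 5.89 × 46^0.61 ≈ 60.87 kt.
V₂: ΔP = 94, V ≈ 5.89 × 94^0.61 ≈ 94.13 kt.
ΔV over 24 h = 33.26 kt → 24 h equivalent = 33.26 × 24/24 ≈ 33.26 kt.
33 kt ≥ 30 kt ⇒ rapid intensification.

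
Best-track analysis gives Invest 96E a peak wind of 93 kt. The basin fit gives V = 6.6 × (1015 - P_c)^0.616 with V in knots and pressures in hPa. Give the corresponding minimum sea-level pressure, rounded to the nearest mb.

942 mb

ΔP = (V / 6.6)^(1/0.616) = (93/6.6)^1.623.
93/6.6 = 14.091; 14.091^1.623 ≈ 73.31 mb.
P_c = 1015 − 73.31 = 941.69 ≈ 942 mb.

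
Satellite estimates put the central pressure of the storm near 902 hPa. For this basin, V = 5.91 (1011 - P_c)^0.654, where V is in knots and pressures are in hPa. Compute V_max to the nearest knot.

ΔP = 1011 − 902 = 109 hPa.
109^0.654 ≈ 21.502.
V ≈ 5.91 × 21.502 ≈ 127.1 kt.

127 kt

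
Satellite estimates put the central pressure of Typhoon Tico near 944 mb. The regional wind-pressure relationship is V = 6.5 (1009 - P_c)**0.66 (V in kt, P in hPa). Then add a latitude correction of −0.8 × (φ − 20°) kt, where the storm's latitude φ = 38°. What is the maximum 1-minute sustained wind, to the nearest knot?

88 kt

ΔP = 1009 − 944 = 65 mb.
65^0.66 ≈ 15.723.
V ≈ 6.5 × 15.723 ≈ 102.2 kt.
Latitude correction: −0.8 × (38 − 20) = -14.4 kt.
Corrected V ≈ 87.8 kt → 88 kt.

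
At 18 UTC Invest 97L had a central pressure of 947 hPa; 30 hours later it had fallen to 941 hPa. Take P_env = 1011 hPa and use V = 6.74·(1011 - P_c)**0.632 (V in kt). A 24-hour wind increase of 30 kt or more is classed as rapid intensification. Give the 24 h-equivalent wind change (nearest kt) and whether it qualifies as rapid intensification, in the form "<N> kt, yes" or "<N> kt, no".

4 kt, no

V₁: ΔP = 64, V ≈ 6.74 × 64^0.632 ≈ 93.36 kt.
V₂: ΔP = 70, V ≈ 6.74 × 70^0.632 ≈ 98.80 kt.
ΔV over 30 h = 5.44 kt → 24 h equivalent = 5.44 × 24/30 ≈ 4.35 kt.
4 kt < 30 kt ⇒ not rapid intensification.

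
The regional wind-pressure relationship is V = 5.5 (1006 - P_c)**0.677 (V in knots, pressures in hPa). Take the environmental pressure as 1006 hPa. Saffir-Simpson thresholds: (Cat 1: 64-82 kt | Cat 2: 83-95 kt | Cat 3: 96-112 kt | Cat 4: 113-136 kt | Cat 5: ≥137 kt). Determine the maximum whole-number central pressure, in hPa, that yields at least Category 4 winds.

Category 4 begins at V = 113 kt.
Required ΔP = (113/5.5)^(1/0.677) = 20.545^1.477 ≈ 86.90 hPa.
P_c ≤ 1006 − 86.90 = 919.10, so the highest integer P_c is 919 hPa.

919 hPa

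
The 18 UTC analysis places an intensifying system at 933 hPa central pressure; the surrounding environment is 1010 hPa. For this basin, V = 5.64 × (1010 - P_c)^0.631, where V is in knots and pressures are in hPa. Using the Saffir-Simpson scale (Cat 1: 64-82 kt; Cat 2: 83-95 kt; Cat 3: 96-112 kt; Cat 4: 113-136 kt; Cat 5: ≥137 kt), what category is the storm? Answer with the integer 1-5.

2

ΔP = 1010 − 933 = 77 hPa.
V ≈ 5.64 × 77^0.631 = 5.64 × 15.50 ≈ 87 kt.
87 kt falls in the Category 2 band.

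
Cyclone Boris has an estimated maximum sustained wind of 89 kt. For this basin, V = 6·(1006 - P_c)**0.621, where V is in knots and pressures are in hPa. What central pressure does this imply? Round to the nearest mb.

ΔP = (V / 6)^(1/0.621) = (89/6)^1.610.
89/6 = 14.833; 14.833^1.610 ≈ 76.92 mb.
P_c = 1006 − 76.92 = 929.08 ≈ 929 mb.

929 mb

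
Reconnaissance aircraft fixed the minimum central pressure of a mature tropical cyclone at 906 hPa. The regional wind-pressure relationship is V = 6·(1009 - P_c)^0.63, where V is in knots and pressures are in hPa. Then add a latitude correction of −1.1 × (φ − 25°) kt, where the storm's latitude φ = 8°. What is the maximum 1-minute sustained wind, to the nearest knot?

130 kt

ΔP = 1009 − 906 = 103 hPa.
103^0.63 ≈ 18.539.
V ≈ 6 × 18.539 ≈ 111.2 kt.
Latitude correction: −1.1 × (8 − 25) = 18.7 kt.
Corrected V ≈ 129.9 kt → 130 kt.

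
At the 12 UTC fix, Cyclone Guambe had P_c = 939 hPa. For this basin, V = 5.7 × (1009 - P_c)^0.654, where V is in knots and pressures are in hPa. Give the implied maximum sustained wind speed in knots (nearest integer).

92 kt

ΔP = 1009 − 939 = 70 hPa.
70^0.654 ≈ 16.095.
V ≈ 5.7 × 16.095 ≈ 91.7 kt.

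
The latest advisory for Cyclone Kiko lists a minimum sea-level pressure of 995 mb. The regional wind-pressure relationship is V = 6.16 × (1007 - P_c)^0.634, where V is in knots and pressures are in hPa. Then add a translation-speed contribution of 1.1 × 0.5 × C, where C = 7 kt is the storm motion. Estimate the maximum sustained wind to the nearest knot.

34 kt

ΔP = 1007 − 995 = 12 mb.
12^0.634 ≈ 4.833.
V ≈ 6.16 × 4.833 ≈ 29.8 kt.
Translation term: 1.1 × 0.5 × 7 = 3.85 kt.
Corrected V ≈ 33.65 kt → 34 kt.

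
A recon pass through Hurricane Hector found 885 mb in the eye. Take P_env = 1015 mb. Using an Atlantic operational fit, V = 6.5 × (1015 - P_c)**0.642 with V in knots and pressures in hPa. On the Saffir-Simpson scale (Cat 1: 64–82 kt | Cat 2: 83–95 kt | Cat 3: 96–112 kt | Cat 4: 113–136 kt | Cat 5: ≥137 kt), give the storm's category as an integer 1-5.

ΔP = 1015 − 885 = 130 mb.
V ≈ 6.5 × 130^0.642 = 6.5 × 22.76 ≈ 148 kt.
148 kt falls in the Category 5 band.

5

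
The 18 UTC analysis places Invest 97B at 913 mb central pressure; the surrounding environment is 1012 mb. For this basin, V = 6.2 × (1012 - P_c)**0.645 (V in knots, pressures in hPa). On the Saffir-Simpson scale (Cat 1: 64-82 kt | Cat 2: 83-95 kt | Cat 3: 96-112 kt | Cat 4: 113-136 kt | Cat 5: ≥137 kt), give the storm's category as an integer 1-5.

ΔP = 1012 − 913 = 99 mb.
V ≈ 6.2 × 99^0.645 = 6.2 × 19.37 ≈ 120 kt.
120 kt falls in the Category 4 band.

4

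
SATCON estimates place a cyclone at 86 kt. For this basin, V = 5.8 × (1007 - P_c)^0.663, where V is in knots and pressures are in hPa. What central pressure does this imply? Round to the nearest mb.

949 mb

ΔP = (V / 5.8)^(1/0.663) = (86/5.8)^1.508.
86/5.8 = 14.828; 14.828^1.508 ≈ 58.39 mb.
P_c = 1007 − 58.39 = 948.61 ≈ 949 mb.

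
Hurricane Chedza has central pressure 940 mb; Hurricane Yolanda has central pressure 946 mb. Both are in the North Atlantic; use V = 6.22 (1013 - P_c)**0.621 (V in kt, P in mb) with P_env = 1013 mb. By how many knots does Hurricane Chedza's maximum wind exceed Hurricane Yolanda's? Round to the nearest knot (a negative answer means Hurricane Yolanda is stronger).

Hurricane Chedza: ΔP = 73; V ≈ 6.22 × 73^0.621 ≈ 89.31 kt.
Hurricane Yolanda: ΔP = 67; V ≈ 6.22 × 67^0.621 ≈ 84.68 kt.
Difference ≈ 89.31 − 84.68 = 4.63 → 5 kt.

5 kt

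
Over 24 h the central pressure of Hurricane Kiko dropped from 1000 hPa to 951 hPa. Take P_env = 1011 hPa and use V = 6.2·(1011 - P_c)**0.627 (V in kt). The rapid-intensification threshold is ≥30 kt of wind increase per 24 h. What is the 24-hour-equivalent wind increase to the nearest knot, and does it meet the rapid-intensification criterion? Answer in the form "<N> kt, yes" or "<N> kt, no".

V₁: ΔP = 11, V ≈ 6.2 × 11^0.627 ≈ 27.88 kt.
V₂: ΔP = 60, V ≈ 6.2 × 60^0.627 ≈ 80.78 kt.
ΔV over 24 h = 52.90 kt → 24 h equivalent = 52.90 × 24/24 ≈ 52.90 kt.
53 kt ≥ 30 kt ⇒ rapid intensification.

53 kt, yes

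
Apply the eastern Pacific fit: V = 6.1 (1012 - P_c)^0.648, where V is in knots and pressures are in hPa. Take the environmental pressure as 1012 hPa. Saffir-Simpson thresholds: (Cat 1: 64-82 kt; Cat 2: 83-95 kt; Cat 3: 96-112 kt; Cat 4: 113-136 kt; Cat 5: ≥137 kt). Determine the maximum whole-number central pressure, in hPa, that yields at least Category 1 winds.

Category 1 begins at V = 64 kt.
Required ΔP = (64/6.1)^(1/0.648) = 10.492^1.543 ≈ 37.62 hPa.
P_c ≤ 1012 − 37.62 = 974.38, so the highest integer P_c is 974 hPa.

974 hPa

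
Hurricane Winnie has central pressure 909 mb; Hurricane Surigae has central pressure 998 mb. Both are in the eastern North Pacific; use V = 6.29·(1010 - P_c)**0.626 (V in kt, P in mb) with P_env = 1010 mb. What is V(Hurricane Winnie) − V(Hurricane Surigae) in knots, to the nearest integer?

83 kt

Hurricane Winnie: ΔP = 101; V ≈ 6.29 × 101^0.626 ≈ 113.07 kt.
Hurricane Surigae: ΔP = 12; V ≈ 6.29 × 12^0.626 ≈ 29.80 kt.
Difference ≈ 113.07 − 29.80 = 83.27 → 83 kt.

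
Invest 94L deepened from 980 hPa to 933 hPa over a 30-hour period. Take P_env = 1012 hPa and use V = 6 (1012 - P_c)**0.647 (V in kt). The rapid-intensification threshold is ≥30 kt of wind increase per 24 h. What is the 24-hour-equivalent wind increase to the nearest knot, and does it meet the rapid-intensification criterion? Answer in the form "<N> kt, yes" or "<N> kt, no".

36 kt, yes

V₁: ΔP = 32, V ≈ 6 × 32^0.647 ≈ 56.49 kt.
V₂: ΔP = 79, V ≈ 6 × 79^0.647 ≈ 101.37 kt.
ΔV over 30 h = 44.88 kt → 24 h equivalent = 44.88 × 24/30 ≈ 35.90 kt.
36 kt ≥ 30 kt ⇒ rapid intensification.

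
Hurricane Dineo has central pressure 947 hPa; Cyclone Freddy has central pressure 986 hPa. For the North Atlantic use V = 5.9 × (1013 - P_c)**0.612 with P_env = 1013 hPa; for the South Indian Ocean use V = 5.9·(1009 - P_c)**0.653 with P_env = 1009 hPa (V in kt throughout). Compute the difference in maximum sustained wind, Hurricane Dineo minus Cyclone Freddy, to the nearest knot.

31 kt

Hurricane Dineo: ΔP = 66; V ≈ 5.9 × 66^0.612 ≈ 76.63 kt.
Cyclone Freddy: ΔP = 23; V ≈ 5.9 × 23^0.653 ≈ 45.72 kt.
Difference ≈ 76.63 − 45.72 = 30.91 → 31 kt.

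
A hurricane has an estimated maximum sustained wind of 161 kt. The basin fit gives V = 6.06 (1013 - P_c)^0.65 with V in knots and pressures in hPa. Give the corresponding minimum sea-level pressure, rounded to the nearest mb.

ΔP = (V / 6.06)^(1/0.65) = (161/6.06)^1.538.
161/6.06 = 26.568; 26.568^1.538 ≈ 155.35 mb.
P_c = 1013 − 155.35 = 857.65 ≈ 858 mb.

858 mb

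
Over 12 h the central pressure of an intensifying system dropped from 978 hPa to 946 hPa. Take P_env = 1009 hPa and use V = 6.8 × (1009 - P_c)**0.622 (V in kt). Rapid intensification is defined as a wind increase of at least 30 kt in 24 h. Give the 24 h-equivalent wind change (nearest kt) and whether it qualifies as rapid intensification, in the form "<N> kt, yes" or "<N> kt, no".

V₁: ΔP = 31, V ≈ 6.8 × 31^0.622 ≈ 57.56 kt.
V₂: ΔP = 63, V ≈ 6.8 × 63^0.622 ≈ 89.47 kt.
ΔV over 12 h = 31.91 kt → 24 h equivalent = 31.91 × 24/12 ≈ 63.82 kt.
64 kt ≥ 30 kt ⇒ rapid intensification.

64 kt, yes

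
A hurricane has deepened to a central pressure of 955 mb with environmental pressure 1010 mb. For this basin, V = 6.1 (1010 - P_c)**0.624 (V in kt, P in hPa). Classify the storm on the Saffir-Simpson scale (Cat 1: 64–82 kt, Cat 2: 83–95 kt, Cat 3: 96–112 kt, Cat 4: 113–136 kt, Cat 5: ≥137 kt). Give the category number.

ΔP = 1010 − 955 = 55 mb.
V ≈ 6.1 × 55^0.624 = 6.1 × 12.19 ≈ 74 kt.
74 kt falls in the Category 1 band.

1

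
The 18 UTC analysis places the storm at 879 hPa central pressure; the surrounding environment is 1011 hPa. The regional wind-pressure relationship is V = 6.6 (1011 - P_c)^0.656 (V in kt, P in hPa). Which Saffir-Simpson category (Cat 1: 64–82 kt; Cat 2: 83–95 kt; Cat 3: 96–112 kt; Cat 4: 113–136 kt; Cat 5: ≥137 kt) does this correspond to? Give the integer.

ΔP = 1011 − 879 = 132 hPa.
V ≈ 6.6 × 132^0.656 = 6.6 × 24.61 ≈ 162 kt.
162 kt falls in the Category 5 band.

5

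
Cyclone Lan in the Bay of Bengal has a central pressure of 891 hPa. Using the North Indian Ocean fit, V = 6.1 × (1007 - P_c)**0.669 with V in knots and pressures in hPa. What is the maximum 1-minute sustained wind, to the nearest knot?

ΔP = 1007 − 891 = 116 hPa.
116^0.669 ≈ 24.050.
V ≈ 6.1 × 24.050 ≈ 146.7 kt.

147 kt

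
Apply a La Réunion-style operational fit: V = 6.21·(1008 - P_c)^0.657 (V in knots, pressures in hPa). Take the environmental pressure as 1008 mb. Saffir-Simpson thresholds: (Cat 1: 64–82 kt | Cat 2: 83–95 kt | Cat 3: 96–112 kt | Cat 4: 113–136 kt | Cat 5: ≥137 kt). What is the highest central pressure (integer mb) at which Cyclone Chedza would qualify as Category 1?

973 mb

Category 1 begins at V = 64 kt.
Required ΔP = (64/6.21)^(1/0.657) = 10.306^1.522 ≈ 34.83 mb.
P_c ≤ 1008 − 34.83 = 973.17, so the highest integer P_c is 973 mb.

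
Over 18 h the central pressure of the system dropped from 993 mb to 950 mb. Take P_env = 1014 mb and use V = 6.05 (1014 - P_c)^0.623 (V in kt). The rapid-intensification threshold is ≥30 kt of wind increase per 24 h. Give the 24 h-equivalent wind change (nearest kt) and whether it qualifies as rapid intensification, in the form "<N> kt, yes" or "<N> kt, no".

54 kt, yes

V₁: ΔP = 21, V ≈ 6.05 × 21^0.623 ≈ 40.32 kt.
V₂: ΔP = 64, V ≈ 6.05 × 64^0.623 ≈ 80.72 kt.
ΔV over 18 h = 40.40 kt → 24 h equivalent = 40.40 × 24/18 ≈ 53.87 kt.
54 kt ≥ 30 kt ⇒ rapid intensification.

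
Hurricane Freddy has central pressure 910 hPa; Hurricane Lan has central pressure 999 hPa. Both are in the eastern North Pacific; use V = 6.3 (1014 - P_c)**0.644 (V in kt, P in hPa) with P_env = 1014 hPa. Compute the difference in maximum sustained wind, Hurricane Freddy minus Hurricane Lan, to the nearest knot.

89 kt

Hurricane Freddy: ΔP = 104; V ≈ 6.3 × 104^0.644 ≈ 125.40 kt.
Hurricane Lan: ΔP = 15; V ≈ 6.3 × 15^0.644 ≈ 36.04 kt.
Difference ≈ 125.40 − 36.04 = 89.36 → 89 kt.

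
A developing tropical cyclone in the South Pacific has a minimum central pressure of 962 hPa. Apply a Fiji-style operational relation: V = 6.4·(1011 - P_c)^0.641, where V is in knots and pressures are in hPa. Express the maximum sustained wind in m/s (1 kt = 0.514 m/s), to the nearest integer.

40 m/s

ΔP = 1011 − 962 = 49 hPa.
V ≈ 6.4 × 49^0.641 = 6.4 × 12.118 ≈ 77.552 kt.
77.552 × 0.514 ≈ 39.86 m/s → 40 m/s.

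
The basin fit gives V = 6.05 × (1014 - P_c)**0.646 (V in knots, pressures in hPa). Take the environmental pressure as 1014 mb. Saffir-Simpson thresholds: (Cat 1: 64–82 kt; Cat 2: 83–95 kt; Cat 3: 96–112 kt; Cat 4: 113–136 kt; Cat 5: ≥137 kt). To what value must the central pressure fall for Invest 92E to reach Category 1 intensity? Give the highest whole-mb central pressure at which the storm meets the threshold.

Category 1 begins at V = 64 kt.
Required ΔP = (64/6.05)^(1/0.646) = 10.579^1.548 ≈ 38.53 mb.
P_c ≤ 1014 − 38.53 = 975.47, so the highest integer P_c is 975 mb.

975 mb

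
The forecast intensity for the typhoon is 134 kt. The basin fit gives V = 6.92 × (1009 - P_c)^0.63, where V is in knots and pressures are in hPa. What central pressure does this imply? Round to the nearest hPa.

899 hPa

ΔP = (V / 6.92)^(1/0.63) = (134/6.92)^1.587.
134/6.92 = 19.364; 19.364^1.587 ≈ 110.37 hPa.
P_c = 1009 − 110.37 = 898.63 ≈ 899 hPa.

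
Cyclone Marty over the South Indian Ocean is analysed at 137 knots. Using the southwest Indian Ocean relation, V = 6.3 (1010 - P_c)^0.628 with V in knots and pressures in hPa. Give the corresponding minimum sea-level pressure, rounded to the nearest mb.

875 mb

ΔP = (V / 6.3)^(1/0.628) = (137/6.3)^1.592.
137/6.3 = 21.746; 21.746^1.592 ≈ 134.77 mb.
P_c = 1010 − 134.77 = 875.23 ≈ 875 mb.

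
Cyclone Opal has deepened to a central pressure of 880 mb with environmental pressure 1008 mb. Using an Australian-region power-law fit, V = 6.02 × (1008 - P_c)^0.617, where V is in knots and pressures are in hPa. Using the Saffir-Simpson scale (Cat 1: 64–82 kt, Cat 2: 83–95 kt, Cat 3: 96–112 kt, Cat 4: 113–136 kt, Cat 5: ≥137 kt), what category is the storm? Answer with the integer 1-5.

ΔP = 1008 − 880 = 128 mb.
V ≈ 6.02 × 128^0.617 = 6.02 × 19.96 ≈ 120 kt.
120 kt falls in the Category 4 band.

4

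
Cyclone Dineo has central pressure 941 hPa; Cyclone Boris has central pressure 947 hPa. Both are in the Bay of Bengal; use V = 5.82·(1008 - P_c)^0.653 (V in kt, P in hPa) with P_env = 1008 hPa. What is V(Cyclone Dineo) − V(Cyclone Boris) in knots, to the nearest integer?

Cyclone Dineo: ΔP = 67; V ≈ 5.82 × 67^0.653 ≈ 90.65 kt.
Cyclone Boris: ΔP = 61; V ≈ 5.82 × 61^0.653 ≈ 85.26 kt.
Difference ≈ 90.65 − 85.26 = 5.39 → 5 kt.

5 kt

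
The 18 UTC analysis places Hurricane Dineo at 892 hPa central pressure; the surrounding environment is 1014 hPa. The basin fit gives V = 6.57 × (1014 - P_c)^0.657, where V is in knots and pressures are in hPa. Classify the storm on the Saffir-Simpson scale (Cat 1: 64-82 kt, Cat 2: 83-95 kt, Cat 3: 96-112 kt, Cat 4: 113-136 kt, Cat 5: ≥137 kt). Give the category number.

ΔP = 1014 − 892 = 122 hPa.
V ≈ 6.57 × 122^0.657 = 6.57 × 23.48 ≈ 154 kt.
154 kt falls in the Category 5 band.

5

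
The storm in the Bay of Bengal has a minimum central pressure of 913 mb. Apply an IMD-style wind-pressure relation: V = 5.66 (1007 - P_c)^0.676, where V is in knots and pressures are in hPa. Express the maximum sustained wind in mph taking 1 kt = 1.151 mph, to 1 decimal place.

140.5 mph

ΔP = 1007 − 913 = 94 mb.
V ≈ 5.66 × 94^0.676 = 5.66 × 21.569 ≈ 122.082 kt.
122.082 × 1.151 ≈ 140.52 mph → 140.5 mph.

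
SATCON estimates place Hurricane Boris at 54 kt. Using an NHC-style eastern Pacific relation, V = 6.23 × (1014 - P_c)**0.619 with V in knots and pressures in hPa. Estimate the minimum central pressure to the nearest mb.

ΔP = (V / 6.23)^(1/0.619) = (54/6.23)^1.616.
54/6.23 = 8.668; 8.668^1.616 ≈ 32.75 mb.
P_c = 1014 − 32.75 = 981.25 ≈ 981 mb.

981 mb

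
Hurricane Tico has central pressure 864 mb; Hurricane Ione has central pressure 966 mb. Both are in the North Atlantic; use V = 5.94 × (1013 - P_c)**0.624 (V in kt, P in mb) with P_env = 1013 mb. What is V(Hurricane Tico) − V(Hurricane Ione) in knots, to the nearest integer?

69 kt

Hurricane Tico: ΔP = 149; V ≈ 5.94 × 149^0.624 ≈ 134.85 kt.
Hurricane Ione: ΔP = 47; V ≈ 5.94 × 47^0.624 ≈ 65.64 kt.
Difference ≈ 134.85 − 65.64 = 69.21 → 69 kt.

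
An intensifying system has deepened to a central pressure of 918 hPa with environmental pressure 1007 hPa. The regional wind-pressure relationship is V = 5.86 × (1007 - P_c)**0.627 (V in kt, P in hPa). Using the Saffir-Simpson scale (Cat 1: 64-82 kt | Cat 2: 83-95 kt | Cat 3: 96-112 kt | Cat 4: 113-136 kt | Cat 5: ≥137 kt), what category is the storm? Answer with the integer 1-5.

ΔP = 1007 − 918 = 89 hPa.
V ≈ 5.86 × 89^0.627 = 5.86 × 16.68 ≈ 98 kt.
98 kt falls in the Category 3 band.

3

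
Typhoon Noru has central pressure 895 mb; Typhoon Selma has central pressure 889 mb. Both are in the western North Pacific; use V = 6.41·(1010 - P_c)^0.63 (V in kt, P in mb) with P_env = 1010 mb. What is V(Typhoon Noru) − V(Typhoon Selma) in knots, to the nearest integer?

-4 kt

Typhoon Noru: ΔP = 115; V ≈ 6.41 × 115^0.63 ≈ 127.38 kt.
Typhoon Selma: ΔP = 121; V ≈ 6.41 × 121^0.63 ≈ 131.53 kt.
Difference ≈ 127.38 − 131.53 = -4.15 → -4 kt.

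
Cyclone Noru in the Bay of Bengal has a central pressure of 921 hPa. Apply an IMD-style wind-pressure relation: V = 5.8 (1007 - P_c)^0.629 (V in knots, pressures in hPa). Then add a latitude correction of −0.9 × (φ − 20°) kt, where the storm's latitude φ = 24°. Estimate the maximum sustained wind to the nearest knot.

92 kt

ΔP = 1007 − 921 = 86 hPa.
86^0.629 ≈ 16.474.
V ≈ 5.8 × 16.474 ≈ 95.5 kt.
Latitude correction: −0.9 × (24 − 20) = -3.6 kt.
Corrected V ≈ 91.9 kt → 92 kt.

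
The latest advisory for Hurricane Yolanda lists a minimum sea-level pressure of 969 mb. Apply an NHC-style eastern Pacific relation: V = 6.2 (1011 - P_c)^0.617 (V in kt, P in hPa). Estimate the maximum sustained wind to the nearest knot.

62 kt

ΔP = 1011 − 969 = 42 mb.
42^0.617 ≈ 10.036.
V ≈ 6.2 × 10.036 ≈ 62.2 kt.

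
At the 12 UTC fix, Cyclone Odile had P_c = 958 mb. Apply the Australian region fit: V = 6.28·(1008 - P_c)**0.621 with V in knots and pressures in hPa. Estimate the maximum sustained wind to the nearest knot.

ΔP = 1008 − 958 = 50 mb.
50^0.621 ≈ 11.352.
V ≈ 6.28 × 11.352 ≈ 71.3 kt.

71 kt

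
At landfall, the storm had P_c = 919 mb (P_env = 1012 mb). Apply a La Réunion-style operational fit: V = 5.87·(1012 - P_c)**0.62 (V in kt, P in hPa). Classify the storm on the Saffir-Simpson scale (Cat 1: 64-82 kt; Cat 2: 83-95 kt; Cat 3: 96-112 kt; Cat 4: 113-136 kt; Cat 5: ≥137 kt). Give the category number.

3

ΔP = 1012 − 919 = 93 mb.
V ≈ 5.87 × 93^0.62 = 5.87 × 16.61 ≈ 98 kt.
98 kt falls in the Category 3 band.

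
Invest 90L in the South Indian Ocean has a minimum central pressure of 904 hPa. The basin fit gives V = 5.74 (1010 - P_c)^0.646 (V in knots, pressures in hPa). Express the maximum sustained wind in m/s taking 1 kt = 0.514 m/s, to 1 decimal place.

60.0 m/s

ΔP = 1010 − 904 = 106 hPa.
V ≈ 5.74 × 106^0.646 = 5.74 × 20.340 ≈ 116.751 kt.
116.751 × 0.514 ≈ 60.01 m/s → 60.0 m/s.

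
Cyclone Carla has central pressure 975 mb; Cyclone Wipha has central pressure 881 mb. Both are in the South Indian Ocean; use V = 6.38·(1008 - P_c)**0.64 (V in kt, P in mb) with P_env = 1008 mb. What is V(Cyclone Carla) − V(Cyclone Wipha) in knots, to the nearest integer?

-82 kt

Cyclone Carla: ΔP = 33; V ≈ 6.38 × 33^0.64 ≈ 59.80 kt.
Cyclone Wipha: ΔP = 127; V ≈ 6.38 × 127^0.64 ≈ 141.66 kt.
Difference ≈ 59.80 − 141.66 = -81.86 → -82 kt.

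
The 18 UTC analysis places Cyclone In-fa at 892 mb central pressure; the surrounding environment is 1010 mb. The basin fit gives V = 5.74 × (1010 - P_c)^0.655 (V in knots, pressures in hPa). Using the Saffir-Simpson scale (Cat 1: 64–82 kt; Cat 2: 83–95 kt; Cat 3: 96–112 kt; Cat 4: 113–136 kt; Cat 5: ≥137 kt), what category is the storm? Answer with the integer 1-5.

ΔP = 1010 − 892 = 118 mb.
V ≈ 5.74 × 118^0.655 = 5.74 × 22.76 ≈ 131 kt.
131 kt falls in the Category 4 band.

4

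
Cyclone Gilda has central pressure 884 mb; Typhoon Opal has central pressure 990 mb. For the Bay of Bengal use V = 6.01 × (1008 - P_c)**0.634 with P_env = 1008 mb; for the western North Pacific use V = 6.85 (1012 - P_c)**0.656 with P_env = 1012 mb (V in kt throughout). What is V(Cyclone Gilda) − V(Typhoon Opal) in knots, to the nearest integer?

76 kt

Cyclone Gilda: ΔP = 124; V ≈ 6.01 × 124^0.634 ≈ 127.67 kt.
Typhoon Opal: ΔP = 22; V ≈ 6.85 × 22^0.656 ≈ 52.04 kt.
Difference ≈ 127.67 − 52.04 = 75.63 → 76 kt.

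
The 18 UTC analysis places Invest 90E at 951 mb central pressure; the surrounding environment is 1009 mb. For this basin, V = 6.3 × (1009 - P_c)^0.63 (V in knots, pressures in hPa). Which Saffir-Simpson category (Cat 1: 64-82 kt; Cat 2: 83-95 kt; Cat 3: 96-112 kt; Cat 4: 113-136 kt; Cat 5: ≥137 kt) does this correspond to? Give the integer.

ΔP = 1009 − 951 = 58 mb.
V ≈ 6.3 × 58^0.63 = 6.3 × 12.91 ≈ 81 kt.
81 kt falls in the Category 1 band.

1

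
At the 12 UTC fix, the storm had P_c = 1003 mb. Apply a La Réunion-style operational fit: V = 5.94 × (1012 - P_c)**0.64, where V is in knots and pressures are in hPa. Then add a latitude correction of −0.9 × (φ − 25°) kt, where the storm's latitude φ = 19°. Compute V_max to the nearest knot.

30 kt

ΔP = 1012 − 1003 = 9 mb.
9^0.64 ≈ 4.081.
V ≈ 5.94 × 4.081 ≈ 24.2 kt.
Latitude correction: −0.9 × (19 − 25) = 5.4 kt.
Corrected V ≈ 29.6 kt → 30 kt.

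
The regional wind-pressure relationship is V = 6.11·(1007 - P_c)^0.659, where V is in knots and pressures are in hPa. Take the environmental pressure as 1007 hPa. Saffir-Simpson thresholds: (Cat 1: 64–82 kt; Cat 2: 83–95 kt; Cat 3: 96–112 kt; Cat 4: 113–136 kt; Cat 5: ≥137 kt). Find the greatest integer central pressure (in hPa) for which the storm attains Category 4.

923 hPa

Category 4 begins at V = 113 kt.
Required ΔP = (113/6.11)^(1/0.659) = 18.494^1.517 ≈ 83.69 hPa.
P_c ≤ 1007 − 83.69 = 923.31, so the highest integer P_c is 923 hPa.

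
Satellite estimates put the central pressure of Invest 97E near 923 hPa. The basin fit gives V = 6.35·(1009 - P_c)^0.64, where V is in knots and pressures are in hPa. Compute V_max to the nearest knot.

ΔP = 1009 − 923 = 86 hPa.
86^0.64 ≈ 17.301.
V ≈ 6.35 × 17.301 ≈ 109.9 kt.

110 kt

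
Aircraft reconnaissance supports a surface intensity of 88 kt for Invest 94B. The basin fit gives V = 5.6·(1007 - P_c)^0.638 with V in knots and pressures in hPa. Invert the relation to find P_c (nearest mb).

932 mb

ΔP = (V / 5.6)^(1/0.638) = (88/5.6)^1.567.
88/5.6 = 15.714; 15.714^1.567 ≈ 75.00 mb.
P_c = 1007 − 75.00 = 932.00 ≈ 932 mb.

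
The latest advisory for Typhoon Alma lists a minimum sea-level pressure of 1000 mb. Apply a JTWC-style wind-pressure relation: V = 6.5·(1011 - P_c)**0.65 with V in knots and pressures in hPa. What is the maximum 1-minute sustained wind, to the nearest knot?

31 kt

ΔP = 1011 − 1000 = 11 mb.
11^0.65 ≈ 4.752.
V ≈ 6.5 × 4.752 ≈ 30.9 kt.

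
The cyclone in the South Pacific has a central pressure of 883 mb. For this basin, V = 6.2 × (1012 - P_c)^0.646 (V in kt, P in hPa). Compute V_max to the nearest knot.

143 kt

ΔP = 1012 − 883 = 129 mb.
129^0.646 ≈ 23.091.
V ≈ 6.2 × 23.091 ≈ 143.2 kt.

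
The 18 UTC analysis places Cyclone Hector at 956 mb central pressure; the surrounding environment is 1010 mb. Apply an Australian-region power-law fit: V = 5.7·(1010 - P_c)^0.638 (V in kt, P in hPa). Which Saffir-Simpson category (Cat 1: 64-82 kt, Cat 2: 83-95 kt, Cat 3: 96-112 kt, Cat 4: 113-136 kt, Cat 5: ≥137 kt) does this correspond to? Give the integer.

1

ΔP = 1010 − 956 = 54 mb.
V ≈ 5.7 × 54^0.638 = 5.7 × 12.74 ≈ 73 kt.
73 kt falls in the Category 1 band.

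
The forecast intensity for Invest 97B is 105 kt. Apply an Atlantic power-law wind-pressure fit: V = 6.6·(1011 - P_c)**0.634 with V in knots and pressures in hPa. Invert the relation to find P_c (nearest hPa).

932 hPa

ΔP = (V / 6.6)^(1/0.634) = (105/6.6)^1.577.
105/6.6 = 15.909; 15.909^1.577 ≈ 78.59 hPa.
P_c = 1011 − 78.59 = 932.41 ≈ 932 hPa.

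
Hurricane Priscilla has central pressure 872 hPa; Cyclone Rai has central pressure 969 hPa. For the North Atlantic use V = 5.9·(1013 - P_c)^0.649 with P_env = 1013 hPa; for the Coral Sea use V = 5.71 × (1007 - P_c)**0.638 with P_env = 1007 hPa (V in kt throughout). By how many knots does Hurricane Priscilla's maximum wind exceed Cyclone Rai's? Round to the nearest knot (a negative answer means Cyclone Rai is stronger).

Hurricane Priscilla: ΔP = 141; V ≈ 5.9 × 141^0.649 ≈ 146.45 kt.
Cyclone Rai: ΔP = 38; V ≈ 5.71 × 38^0.638 ≈ 58.15 kt.
Difference ≈ 146.45 − 58.15 = 88.30 → 88 kt.

88 kt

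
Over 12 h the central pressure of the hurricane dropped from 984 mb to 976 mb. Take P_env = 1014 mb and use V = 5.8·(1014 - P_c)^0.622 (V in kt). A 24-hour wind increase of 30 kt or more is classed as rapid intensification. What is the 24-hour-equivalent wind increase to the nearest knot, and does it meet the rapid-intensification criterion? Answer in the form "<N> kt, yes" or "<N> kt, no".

V₁: ΔP = 30, V ≈ 5.8 × 30^0.622 ≈ 48.11 kt.
V₂: ΔP = 38, V ≈ 5.8 × 38^0.622 ≈ 55.73 kt.
ΔV over 12 h = 7.62 kt → 24 h equivalent = 7.62 × 24/12 ≈ 15.24 kt.
15 kt < 30 kt ⇒ not rapid intensification.

15 kt, no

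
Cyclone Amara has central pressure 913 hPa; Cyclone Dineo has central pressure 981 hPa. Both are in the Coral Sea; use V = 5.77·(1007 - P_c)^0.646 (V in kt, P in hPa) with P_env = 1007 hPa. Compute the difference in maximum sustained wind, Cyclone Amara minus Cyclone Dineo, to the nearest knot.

Cyclone Amara: ΔP = 94; V ≈ 5.77 × 94^0.646 ≈ 108.60 kt.
Cyclone Dineo: ΔP = 26; V ≈ 5.77 × 26^0.646 ≈ 47.34 kt.
Difference ≈ 108.60 − 47.34 = 61.26 → 61 kt.

61 kt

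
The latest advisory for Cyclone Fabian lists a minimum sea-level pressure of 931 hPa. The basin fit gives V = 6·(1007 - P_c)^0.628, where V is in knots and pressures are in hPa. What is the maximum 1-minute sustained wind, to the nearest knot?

91 kt

ΔP = 1007 − 931 = 76 hPa.
76^0.628 ≈ 15.176.
V ≈ 6 × 15.176 ≈ 91.1 kt.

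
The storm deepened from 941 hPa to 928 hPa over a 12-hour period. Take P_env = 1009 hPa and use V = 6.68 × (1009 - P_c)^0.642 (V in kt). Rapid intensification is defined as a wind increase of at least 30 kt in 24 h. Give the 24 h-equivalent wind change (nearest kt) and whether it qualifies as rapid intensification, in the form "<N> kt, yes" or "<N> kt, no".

V₁: ΔP = 68, V ≈ 6.68 × 68^0.642 ≈ 100.29 kt.
V₂: ΔP = 81, V ≈ 6.68 × 81^0.642 ≈ 112.21 kt.
ΔV over 12 h = 11.92 kt → 24 h equivalent = 11.92 × 24/12 ≈ 23.84 kt.
24 kt < 30 kt ⇒ not rapid intensification.

24 kt, no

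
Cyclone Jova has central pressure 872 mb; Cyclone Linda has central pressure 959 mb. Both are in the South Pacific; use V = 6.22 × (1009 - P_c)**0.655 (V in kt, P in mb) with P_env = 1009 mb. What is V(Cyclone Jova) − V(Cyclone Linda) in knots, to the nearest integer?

75 kt

Cyclone Jova: ΔP = 137; V ≈ 6.22 × 137^0.655 ≈ 156.08 kt.
Cyclone Linda: ΔP = 50; V ≈ 6.22 × 50^0.655 ≈ 80.65 kt.
Difference ≈ 156.08 − 80.65 = 75.43 → 75 kt.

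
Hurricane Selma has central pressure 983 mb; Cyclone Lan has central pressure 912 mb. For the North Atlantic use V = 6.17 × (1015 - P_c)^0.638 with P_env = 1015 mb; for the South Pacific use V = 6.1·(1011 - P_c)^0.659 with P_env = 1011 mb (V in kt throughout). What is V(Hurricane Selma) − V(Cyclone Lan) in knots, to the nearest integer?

Hurricane Selma: ΔP = 32; V ≈ 6.17 × 32^0.638 ≈ 56.31 kt.
Cyclone Lan: ΔP = 99; V ≈ 6.1 × 99^0.659 ≈ 126.02 kt.
Difference ≈ 56.31 − 126.02 = -69.71 → -70 kt.

-70 kt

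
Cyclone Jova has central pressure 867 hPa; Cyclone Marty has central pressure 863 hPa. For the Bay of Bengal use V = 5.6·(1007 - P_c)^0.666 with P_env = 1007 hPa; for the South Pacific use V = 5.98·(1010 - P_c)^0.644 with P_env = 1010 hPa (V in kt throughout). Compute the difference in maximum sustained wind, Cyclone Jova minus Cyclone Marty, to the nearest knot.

Cyclone Jova: ΔP = 140; V ≈ 5.6 × 140^0.666 ≈ 150.49 kt.
Cyclone Marty: ΔP = 147; V ≈ 5.98 × 147^0.644 ≈ 148.75 kt.
Difference ≈ 150.49 − 148.75 = 1.74 → 2 kt.

2 kt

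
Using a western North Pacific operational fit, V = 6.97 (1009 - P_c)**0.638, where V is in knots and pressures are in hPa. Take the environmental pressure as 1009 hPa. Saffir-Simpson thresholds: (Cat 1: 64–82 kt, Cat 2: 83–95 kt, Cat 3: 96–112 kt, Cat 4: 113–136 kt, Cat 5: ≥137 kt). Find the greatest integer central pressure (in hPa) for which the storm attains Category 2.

960 hPa

Category 2 begins at V = 83 kt.
Required ΔP = (83/6.97)^(1/0.638) = 11.908^1.567 ≈ 48.56 hPa.
P_c ≤ 1009 − 48.56 = 960.44, so the highest integer P_c is 960 hPa.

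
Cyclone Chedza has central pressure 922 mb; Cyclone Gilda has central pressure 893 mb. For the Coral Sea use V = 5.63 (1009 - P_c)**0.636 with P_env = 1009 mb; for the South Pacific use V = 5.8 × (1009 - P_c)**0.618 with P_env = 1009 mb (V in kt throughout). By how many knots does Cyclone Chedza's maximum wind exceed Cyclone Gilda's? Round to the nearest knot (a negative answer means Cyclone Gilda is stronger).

-13 kt

Cyclone Chedza: ΔP = 87; V ≈ 5.63 × 87^0.636 ≈ 96.39 kt.
Cyclone Gilda: ΔP = 116; V ≈ 5.8 × 116^0.618 ≈ 109.46 kt.
Difference ≈ 96.39 − 109.46 = -13.07 → -13 kt.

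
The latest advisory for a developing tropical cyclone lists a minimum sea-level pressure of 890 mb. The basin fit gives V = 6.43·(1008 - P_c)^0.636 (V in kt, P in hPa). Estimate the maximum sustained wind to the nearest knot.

ΔP = 1008 − 890 = 118 mb.
118^0.636 ≈ 20.783.
V ≈ 6.43 × 20.783 ≈ 133.6 kt.

134 kt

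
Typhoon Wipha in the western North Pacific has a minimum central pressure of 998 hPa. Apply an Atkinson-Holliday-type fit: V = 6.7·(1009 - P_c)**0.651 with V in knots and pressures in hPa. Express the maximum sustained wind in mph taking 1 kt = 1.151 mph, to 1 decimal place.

36.7 mph

ΔP = 1009 − 998 = 11 hPa.
V ≈ 6.7 × 11^0.651 = 6.7 × 4.764 ≈ 31.917 kt.
31.917 × 1.151 ≈ 36.74 mph → 36.7 mph.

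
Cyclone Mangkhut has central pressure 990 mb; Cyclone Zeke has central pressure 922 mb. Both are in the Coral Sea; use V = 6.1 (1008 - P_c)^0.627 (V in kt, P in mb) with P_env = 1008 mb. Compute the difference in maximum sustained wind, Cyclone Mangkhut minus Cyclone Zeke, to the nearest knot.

-62 kt

Cyclone Mangkhut: ΔP = 18; V ≈ 6.1 × 18^0.627 ≈ 37.36 kt.
Cyclone Zeke: ΔP = 86; V ≈ 6.1 × 86^0.627 ≈ 99.60 kt.
Difference ≈ 37.36 − 99.60 = -62.24 → -62 kt.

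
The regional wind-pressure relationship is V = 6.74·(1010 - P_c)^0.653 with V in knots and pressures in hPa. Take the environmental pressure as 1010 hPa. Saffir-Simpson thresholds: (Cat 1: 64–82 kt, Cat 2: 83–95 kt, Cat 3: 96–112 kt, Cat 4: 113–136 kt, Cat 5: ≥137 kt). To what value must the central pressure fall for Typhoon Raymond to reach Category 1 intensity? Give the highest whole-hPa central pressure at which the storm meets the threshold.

978 hPa

Category 1 begins at V = 64 kt.
Required ΔP = (64/6.74)^(1/0.653) = 9.496^1.531 ≈ 31.40 hPa.
P_c ≤ 1010 − 31.40 = 978.60, so the highest integer P_c is 978 hPa.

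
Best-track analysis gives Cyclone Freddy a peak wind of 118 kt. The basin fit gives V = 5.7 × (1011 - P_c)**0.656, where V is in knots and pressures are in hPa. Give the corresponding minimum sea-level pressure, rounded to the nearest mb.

ΔP = (V / 5.7)^(1/0.656) = (118/5.7)^1.524.
118/5.7 = 20.702; 20.702^1.524 ≈ 101.42 mb.
P_c = 1011 − 101.42 = 909.58 ≈ 910 mb.

910 mb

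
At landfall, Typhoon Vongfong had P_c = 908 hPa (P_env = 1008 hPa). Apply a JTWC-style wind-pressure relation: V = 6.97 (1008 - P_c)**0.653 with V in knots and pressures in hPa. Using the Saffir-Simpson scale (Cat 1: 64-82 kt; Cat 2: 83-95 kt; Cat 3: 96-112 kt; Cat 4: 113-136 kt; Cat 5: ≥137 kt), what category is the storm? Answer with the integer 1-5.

5

ΔP = 1008 − 908 = 100 hPa.
V ≈ 6.97 × 100^0.653 = 6.97 × 20.23 ≈ 141 kt.
141 kt falls in the Category 5 band.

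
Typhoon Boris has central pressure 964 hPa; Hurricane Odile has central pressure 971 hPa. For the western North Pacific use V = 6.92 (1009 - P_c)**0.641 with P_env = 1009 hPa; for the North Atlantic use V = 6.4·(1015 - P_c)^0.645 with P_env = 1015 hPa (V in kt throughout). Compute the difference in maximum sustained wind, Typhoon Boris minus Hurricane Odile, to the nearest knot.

6 kt

Typhoon Boris: ΔP = 45; V ≈ 6.92 × 45^0.641 ≈ 79.40 kt.
Hurricane Odile: ΔP = 44; V ≈ 6.4 × 44^0.645 ≈ 73.49 kt.
Difference ≈ 79.40 − 73.49 = 5.91 → 6 kt.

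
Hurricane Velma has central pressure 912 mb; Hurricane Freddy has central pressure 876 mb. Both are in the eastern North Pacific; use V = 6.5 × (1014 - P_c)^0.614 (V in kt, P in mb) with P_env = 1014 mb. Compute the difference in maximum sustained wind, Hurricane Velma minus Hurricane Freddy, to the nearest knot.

-23 kt

Hurricane Velma: ΔP = 102; V ≈ 6.5 × 102^0.614 ≈ 111.22 kt.
Hurricane Freddy: ΔP = 138; V ≈ 6.5 × 138^0.614 ≈ 133.91 kt.
Difference ≈ 111.22 − 133.91 = -22.69 → -23 kt.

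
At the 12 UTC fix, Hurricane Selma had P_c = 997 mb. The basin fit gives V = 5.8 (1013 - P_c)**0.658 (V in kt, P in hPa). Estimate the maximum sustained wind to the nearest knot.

36 kt

ΔP = 1013 − 997 = 16 mb.
16^0.658 ≈ 6.199.
V ≈ 5.8 × 6.199 ≈ 36.0 kt.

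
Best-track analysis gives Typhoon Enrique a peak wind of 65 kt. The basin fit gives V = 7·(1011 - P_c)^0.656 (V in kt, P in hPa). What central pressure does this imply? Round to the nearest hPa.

ΔP = (V / 7)^(1/0.656) = (65/7)^1.524.
65/7 = 9.286; 9.286^1.524 ≈ 29.88 hPa.
P_c = 1011 − 29.88 = 981.12 ≈ 981 hPa.

981 hPa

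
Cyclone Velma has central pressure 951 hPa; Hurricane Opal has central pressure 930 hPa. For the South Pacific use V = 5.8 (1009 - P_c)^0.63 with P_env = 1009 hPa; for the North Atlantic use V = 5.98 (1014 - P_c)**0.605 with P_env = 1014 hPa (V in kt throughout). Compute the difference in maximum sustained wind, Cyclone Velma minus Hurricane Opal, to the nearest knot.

-12 kt

Cyclone Velma: ΔP = 58; V ≈ 5.8 × 58^0.63 ≈ 74.88 kt.
Hurricane Opal: ΔP = 84; V ≈ 5.98 × 84^0.605 ≈ 87.28 kt.
Difference ≈ 74.88 − 87.28 = -12.40 → -12 kt.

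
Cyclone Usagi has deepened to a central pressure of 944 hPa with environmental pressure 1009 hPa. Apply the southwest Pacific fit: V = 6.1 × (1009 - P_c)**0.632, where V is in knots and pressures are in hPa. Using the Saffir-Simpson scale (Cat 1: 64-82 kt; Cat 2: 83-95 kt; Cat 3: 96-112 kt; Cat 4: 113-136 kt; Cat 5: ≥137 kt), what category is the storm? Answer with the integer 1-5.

2

ΔP = 1009 − 944 = 65 hPa.
V ≈ 6.1 × 65^0.632 = 6.1 × 13.99 ≈ 85 kt.
85 kt falls in the Category 2 band.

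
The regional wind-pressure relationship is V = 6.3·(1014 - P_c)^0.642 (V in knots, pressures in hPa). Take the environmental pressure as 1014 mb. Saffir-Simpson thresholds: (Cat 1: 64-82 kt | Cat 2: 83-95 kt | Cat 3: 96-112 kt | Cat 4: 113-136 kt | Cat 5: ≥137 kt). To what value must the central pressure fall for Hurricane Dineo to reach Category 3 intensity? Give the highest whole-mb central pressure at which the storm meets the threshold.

944 mb

Category 3 begins at V = 96 kt.
Required ΔP = (96/6.3)^(1/0.642) = 15.238^1.558 ≈ 69.59 mb.
P_c ≤ 1014 − 69.59 = 944.41, so the highest integer P_c is 944 mb.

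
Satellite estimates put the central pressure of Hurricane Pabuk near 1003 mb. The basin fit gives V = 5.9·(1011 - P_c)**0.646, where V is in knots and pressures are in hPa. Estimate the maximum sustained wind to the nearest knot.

ΔP = 1011 − 1003 = 8 mb.
8^0.646 ≈ 3.832.
V ≈ 5.9 × 3.832 ≈ 22.6 kt.

23 kt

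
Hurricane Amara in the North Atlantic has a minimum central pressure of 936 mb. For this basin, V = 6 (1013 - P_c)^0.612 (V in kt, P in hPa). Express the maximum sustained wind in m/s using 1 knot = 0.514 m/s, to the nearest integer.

ΔP = 1013 − 936 = 77 mb.
V ≈ 6 × 77^0.612 = 6 × 14.274 ≈ 85.641 kt.
85.641 × 0.514 ≈ 44.02 m/s → 44 m/s.

44 m/s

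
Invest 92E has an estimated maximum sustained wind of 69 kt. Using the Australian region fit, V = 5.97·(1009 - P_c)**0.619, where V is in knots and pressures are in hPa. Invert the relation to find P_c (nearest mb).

ΔP = (V / 5.97)^(1/0.619) = (69/5.97)^1.616.
69/5.97 = 11.558; 11.558^1.616 ≈ 52.13 mb.
P_c = 1009 − 52.13 = 956.87 ≈ 957 mb.

957 mb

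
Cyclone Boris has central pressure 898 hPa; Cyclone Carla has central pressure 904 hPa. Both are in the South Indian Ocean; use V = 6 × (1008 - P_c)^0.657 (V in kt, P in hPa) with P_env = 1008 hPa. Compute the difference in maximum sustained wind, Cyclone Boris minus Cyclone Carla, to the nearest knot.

Cyclone Boris: ΔP = 110; V ≈ 6 × 110^0.657 ≈ 131.63 kt.
Cyclone Carla: ΔP = 104; V ≈ 6 × 104^0.657 ≈ 126.87 kt.
Difference ≈ 131.63 − 126.87 = 4.76 → 5 kt.

5 kt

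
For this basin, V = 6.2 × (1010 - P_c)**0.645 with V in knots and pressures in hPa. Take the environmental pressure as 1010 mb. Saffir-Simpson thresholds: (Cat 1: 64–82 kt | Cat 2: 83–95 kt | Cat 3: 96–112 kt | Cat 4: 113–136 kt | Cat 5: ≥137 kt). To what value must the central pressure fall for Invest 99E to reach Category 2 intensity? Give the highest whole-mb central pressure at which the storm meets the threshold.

Category 2 begins at V = 83 kt.
Required ΔP = (83/6.2)^(1/0.645) = 13.387^1.550 ≈ 55.82 mb.
P_c ≤ 1010 − 55.82 = 954.18, so the highest integer P_c is 954 mb.

954 mb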